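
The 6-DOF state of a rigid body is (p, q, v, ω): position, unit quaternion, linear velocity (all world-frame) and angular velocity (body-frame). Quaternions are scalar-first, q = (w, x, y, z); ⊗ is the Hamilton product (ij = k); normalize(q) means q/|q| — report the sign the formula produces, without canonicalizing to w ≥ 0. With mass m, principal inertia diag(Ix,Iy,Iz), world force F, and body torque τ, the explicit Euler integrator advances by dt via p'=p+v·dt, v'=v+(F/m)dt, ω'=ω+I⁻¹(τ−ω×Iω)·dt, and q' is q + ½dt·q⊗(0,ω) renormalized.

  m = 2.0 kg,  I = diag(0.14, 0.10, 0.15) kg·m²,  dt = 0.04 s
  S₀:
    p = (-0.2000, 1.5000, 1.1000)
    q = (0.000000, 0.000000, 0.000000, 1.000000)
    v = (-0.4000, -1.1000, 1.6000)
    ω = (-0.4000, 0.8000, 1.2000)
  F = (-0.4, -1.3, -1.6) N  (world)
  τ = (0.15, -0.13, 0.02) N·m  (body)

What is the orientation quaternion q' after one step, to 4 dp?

Hamilton product q⊗(0,ω) = (-1.2000000, -0.8000000, -0.4000000, 0.0000000)
q + ½dt·q⊗(0,ω), renormalized = (-0.0240, -0.0160, -0.0080, 0.9996)

q' = (-0.0240, -0.0160, -0.0080, 0.9996)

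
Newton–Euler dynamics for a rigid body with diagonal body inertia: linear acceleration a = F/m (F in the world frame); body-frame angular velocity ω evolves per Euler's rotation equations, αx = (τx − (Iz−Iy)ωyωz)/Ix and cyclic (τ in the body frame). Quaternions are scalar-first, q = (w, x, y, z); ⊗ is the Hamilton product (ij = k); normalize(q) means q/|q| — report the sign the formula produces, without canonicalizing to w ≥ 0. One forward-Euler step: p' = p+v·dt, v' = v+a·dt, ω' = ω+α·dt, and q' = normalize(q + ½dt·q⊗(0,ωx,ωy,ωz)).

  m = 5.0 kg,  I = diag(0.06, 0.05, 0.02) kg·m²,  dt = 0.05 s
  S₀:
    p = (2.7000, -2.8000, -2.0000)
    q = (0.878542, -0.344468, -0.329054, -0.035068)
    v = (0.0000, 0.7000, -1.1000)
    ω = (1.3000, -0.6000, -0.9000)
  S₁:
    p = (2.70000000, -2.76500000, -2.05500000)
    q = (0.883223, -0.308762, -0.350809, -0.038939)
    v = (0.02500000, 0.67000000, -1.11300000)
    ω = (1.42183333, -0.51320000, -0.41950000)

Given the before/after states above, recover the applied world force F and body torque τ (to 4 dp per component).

F = (2.5000, -3.0000, -1.3000)
τ = (0.1300, 0.0400, 0.2000)

Δω = ω₁−ω₀ = (0.12183333, 0.08680000, 0.48050000)
ω₀×(Iω₀) = (-0.0162, -0.0468, 0.0078)
applied torque τ = (0.1300, 0.0400, 0.2000)
velocity change Δv = (0.02500000, -0.03000000, -0.01300000)
m·(v₁−v₀)/dt = (2.5000, -3.0000, -1.3000)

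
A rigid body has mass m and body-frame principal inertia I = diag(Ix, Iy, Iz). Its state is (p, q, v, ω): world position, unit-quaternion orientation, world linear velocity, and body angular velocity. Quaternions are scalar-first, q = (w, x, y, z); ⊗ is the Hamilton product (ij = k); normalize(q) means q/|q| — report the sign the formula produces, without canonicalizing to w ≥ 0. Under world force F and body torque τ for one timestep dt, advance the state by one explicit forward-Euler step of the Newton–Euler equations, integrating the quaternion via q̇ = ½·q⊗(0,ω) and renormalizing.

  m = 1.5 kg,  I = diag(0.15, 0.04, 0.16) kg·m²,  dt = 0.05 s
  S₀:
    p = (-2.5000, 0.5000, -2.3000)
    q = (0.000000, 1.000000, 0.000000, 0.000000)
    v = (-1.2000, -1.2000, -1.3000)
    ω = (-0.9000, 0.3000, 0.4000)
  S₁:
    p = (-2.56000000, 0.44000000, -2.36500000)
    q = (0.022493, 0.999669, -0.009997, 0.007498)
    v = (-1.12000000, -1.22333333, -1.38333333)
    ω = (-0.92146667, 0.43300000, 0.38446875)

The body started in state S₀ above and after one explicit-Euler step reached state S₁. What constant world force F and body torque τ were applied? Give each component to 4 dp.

F = (2.4000, -0.7000, -2.5000)
τ = (-0.0500, 0.1100, -0.0200)

Δv = v₁−v₀ = (0.08000000, -0.02333333, -0.08333333)
m·(v₁−v₀)/dt = (2.4000, -0.7000, -2.5000)
Δω = ω₁−ω₀ = (-0.02146667, 0.13300000, -0.01553125)
gyro term ω₀×Iω₀ = (0.0144, 0.0036, 0.0297)
I·α + gyro = (-0.0500, 0.1100, -0.0200)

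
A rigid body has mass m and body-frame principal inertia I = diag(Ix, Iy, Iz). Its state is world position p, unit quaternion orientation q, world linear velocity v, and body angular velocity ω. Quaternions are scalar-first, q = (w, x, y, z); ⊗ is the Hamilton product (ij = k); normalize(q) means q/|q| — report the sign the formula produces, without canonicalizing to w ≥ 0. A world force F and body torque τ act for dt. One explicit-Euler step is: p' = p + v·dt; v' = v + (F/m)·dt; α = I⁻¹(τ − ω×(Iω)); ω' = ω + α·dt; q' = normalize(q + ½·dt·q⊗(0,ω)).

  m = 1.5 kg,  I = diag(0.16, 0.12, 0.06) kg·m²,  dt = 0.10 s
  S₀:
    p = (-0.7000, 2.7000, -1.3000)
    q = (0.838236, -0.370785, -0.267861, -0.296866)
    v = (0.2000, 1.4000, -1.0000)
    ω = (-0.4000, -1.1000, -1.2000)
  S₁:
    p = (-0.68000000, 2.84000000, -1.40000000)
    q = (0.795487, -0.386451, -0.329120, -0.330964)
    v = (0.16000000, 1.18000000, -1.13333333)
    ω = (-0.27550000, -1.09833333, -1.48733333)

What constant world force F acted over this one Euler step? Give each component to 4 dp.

F = (-0.6000, -3.3000, -2.0000)

Δv = v₁−v₀ = (-0.04000000, -0.22000000, -0.13333333)
m·(v₁−v₀)/dt = (-0.6000, -3.3000, -2.0000)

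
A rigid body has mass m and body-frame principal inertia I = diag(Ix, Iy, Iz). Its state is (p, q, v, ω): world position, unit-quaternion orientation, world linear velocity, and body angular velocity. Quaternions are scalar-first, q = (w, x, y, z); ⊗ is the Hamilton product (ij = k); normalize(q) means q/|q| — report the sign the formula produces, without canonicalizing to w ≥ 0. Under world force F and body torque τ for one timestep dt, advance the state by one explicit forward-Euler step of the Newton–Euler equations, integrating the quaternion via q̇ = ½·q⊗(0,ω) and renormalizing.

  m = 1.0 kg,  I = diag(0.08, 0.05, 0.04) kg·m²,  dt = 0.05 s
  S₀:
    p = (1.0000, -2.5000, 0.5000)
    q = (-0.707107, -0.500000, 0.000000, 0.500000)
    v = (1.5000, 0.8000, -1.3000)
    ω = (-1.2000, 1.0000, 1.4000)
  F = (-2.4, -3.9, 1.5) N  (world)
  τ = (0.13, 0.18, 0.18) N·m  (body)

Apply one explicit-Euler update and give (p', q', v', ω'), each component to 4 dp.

p' = (1.0750, -2.4600, 0.4350)
q' = (-0.7386, -0.4906, -0.0152, 0.4621)
v' = (1.3800, 0.6050, -1.2250)
ω' = (-1.1100, 1.2472, 1.5800)

a = (-2.4000, -3.9000, 1.5000)
p + v·dt = (1.0750, -2.4600, 0.4350)
v + (F/m)dt = (1.3800, 0.6050, -1.2250)
precession coupling ω×(Iω) = (-0.0140, -0.0672, 0.0360)
α = I⁻¹(τ − ω×Iω) = (1.8000, 4.9440, 3.6000)
ω' = ω + α·dt = (-1.1100, 1.2472, 1.5800)
2q̇ = q⊗(0,ω) = (-1.3000000, 0.3485284, -0.6071070, -1.4899498)
updated quaternion q' = (-0.7386, -0.4906, -0.0152, 0.4621)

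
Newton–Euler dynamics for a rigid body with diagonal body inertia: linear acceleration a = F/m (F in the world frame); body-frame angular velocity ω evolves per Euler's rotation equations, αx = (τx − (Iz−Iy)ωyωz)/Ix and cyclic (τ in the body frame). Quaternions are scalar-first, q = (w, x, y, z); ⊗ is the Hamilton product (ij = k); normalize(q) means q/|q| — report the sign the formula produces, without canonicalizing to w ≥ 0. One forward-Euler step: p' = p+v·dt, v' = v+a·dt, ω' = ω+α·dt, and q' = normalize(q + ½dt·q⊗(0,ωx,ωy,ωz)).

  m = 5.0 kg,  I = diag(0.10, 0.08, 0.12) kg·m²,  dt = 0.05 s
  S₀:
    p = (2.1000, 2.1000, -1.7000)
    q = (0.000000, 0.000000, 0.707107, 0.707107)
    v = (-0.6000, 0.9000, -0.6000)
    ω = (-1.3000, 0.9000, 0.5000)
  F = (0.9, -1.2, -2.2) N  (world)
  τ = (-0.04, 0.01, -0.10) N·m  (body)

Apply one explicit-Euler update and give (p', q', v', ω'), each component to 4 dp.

linear accel F/m = (0.1800, -0.2400, -0.4400)
p + v·dt = (2.0700, 2.1450, -1.7300)
new velocity v' = (-0.5910, 0.8880, -0.6220)
α = I⁻¹(τ − ω×Iω) = (-0.5800, -0.0375, -1.0283)
new body rate ω' = (-1.3290, 0.8981, 0.4486)
2q̇ = q⊗(0,ω) = (-0.9899498, -0.2828428, -0.9192391, 0.9192391)
updated quaternion q' = (-0.0247, -0.0071, 0.6835, 0.7295)

p' = (2.0700, 2.1450, -1.7300)
q' = (-0.0247, -0.0071, 0.6835, 0.7295)
v' = (-0.5910, 0.8880, -0.6220)
ω' = (-1.3290, 0.8981, 0.4486)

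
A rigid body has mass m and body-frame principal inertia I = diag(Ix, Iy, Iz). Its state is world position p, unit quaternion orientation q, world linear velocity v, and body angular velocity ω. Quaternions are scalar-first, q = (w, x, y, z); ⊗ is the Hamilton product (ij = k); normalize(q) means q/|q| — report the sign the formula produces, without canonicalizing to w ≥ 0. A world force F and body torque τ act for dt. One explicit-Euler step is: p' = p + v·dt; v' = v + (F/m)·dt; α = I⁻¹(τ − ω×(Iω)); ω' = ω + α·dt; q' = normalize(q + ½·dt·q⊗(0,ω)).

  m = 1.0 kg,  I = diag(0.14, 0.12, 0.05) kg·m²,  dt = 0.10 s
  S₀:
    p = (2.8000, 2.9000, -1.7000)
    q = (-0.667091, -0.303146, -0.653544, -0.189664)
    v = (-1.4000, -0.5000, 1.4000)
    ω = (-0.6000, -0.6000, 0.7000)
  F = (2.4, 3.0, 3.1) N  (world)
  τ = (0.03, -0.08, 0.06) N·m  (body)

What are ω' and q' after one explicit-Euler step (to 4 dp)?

gyro term ω×Iω = (0.0294, -0.0378, -0.0072)
(τ − ω×Iω)/I = (0.0043, -0.3517, 1.3440)
new body rate ω' = (-0.5996, -0.6352, 0.8344)
Hamilton product q⊗(0,ω) = (-0.4412492, -0.1710246, 0.7262552, -0.6772025)
q' = normalize(q + ½dt·q⊗(0,ω)) = (-0.6881, -0.3112, -0.6163, -0.2232)

ω' = (-0.5996, -0.6352, 0.8344)
q' = (-0.6881, -0.3112, -0.6163, -0.2232)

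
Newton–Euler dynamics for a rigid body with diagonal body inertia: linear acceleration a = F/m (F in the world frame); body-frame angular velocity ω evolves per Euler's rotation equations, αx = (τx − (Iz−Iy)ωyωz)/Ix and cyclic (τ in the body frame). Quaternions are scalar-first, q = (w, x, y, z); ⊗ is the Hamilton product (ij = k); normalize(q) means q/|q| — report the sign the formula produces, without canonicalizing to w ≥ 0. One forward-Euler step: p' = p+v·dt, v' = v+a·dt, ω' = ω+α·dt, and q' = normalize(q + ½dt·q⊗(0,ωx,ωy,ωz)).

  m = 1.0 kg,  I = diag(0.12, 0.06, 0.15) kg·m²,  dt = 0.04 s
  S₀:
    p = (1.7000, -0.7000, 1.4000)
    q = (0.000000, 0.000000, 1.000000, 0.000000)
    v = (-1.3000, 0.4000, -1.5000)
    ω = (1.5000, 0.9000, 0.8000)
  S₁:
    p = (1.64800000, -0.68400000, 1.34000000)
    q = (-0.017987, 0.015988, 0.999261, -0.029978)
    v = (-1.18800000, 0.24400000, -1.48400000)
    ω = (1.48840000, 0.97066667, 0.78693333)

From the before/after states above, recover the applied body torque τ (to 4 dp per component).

ω₁ − ω₀ = (-0.01160000, 0.07066667, -0.01306667)
precession coupling = (0.0648, -0.0360, -0.0810)
τ = I·(Δω/dt) + ω₀×(Iω₀) = (0.0300, 0.0700, -0.1300)

τ = (0.0300, 0.0700, -0.1300)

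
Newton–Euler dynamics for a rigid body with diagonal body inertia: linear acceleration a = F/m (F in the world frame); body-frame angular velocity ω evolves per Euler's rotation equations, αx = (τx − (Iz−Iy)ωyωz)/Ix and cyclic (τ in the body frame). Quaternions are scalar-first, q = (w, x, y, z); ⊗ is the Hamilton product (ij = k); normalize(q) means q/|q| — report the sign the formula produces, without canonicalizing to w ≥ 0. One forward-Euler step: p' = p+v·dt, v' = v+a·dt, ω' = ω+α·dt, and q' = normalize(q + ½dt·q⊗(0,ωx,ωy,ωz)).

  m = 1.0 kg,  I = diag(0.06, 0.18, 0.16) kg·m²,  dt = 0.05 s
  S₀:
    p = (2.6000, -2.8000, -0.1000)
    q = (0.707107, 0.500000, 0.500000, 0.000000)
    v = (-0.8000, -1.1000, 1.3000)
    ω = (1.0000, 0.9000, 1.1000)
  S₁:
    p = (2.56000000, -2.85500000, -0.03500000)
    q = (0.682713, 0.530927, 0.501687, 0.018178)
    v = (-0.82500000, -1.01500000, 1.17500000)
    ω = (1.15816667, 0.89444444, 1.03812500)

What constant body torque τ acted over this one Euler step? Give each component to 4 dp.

ω₁ − ω₀ = (0.15816667, -0.00555556, -0.06187500)
gyro term ω₀×Iω₀ = (-0.0198, -0.1100, 0.1080)
applied torque τ = (0.1700, -0.1300, -0.0900)

τ = (0.1700, -0.1300, -0.0900)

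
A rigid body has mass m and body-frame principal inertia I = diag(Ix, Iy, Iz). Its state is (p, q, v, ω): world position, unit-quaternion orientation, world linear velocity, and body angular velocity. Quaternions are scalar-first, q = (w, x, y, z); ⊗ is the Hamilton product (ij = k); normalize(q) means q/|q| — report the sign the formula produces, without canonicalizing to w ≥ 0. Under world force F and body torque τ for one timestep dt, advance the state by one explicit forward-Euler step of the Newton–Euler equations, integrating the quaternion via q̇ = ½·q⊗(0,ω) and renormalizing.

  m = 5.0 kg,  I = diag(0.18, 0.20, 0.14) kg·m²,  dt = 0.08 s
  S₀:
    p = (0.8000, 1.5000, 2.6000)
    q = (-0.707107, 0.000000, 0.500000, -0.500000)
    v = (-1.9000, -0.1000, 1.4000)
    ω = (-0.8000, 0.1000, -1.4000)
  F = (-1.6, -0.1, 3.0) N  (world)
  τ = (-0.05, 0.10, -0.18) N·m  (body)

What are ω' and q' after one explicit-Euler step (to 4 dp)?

gyro term ω×Iω = (0.0084, 0.0448, -0.0016)
angular accel α = (-0.3244, 0.2760, -1.2743)
new body rate ω' = (-0.8260, 0.1221, -1.5019)
Hamilton product q⊗(0,ω) = (-0.7500000, -0.0843144, 0.3292893, 1.3899498)
q' = normalize(q + ½dt·q⊗(0,ω)) = (-0.7356, -0.0034, 0.5121, -0.4435)

ω' = (-0.8260, 0.1221, -1.5019)
q' = (-0.7356, -0.0034, 0.5121, -0.4435)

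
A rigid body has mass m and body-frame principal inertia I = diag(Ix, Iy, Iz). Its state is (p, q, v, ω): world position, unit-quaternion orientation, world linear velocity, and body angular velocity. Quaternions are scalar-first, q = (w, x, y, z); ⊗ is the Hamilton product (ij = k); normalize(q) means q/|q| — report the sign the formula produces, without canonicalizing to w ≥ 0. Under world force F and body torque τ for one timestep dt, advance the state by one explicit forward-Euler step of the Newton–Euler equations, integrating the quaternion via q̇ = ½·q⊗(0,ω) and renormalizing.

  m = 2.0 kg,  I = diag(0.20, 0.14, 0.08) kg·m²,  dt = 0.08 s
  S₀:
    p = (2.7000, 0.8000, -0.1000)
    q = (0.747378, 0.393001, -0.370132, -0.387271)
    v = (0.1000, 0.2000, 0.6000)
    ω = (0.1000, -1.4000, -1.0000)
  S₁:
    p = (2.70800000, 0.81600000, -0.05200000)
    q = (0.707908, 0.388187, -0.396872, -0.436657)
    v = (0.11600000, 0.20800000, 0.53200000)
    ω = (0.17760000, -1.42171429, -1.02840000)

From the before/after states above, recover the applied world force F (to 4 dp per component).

F = (0.4000, 0.2000, -1.7000)

Δv = v₁−v₀ = (0.01600000, 0.00800000, -0.06800000)
m·(v₁−v₀)/dt = (0.4000, 0.2000, -1.7000)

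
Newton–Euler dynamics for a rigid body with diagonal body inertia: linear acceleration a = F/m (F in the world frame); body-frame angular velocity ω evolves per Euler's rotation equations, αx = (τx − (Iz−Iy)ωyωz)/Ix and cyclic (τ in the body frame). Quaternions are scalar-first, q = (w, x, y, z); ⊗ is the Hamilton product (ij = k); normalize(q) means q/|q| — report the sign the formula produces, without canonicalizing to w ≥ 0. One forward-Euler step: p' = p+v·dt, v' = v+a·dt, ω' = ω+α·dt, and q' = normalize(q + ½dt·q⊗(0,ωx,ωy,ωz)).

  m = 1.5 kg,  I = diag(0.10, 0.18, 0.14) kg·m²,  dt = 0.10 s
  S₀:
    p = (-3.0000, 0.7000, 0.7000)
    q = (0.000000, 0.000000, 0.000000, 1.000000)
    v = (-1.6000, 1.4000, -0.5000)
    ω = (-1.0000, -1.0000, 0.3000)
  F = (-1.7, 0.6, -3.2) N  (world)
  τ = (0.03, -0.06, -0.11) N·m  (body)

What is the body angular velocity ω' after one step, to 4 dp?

precession coupling ω×(Iω) = (0.0120, 0.0120, 0.0800)
(τ − ω×Iω)/I = (0.1800, -0.4000, -1.3571)
ω' = ω + α·dt = (-0.9820, -1.0400, 0.1643)

ω' = (-0.9820, -1.0400, 0.1643)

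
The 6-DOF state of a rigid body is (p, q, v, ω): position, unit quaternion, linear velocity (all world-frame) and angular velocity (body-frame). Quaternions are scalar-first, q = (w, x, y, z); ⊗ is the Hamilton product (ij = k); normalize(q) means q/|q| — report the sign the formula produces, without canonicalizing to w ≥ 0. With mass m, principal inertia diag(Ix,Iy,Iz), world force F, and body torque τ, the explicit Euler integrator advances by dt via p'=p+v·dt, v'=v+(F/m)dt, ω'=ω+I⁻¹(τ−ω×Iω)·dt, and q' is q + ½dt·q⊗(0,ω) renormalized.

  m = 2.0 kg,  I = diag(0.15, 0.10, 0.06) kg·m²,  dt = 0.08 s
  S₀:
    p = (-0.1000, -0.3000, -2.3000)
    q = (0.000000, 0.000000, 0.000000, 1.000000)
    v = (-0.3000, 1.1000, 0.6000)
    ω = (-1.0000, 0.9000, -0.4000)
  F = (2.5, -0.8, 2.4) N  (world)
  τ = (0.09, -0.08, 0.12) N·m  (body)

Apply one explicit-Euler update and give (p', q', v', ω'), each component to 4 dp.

p' = (-0.1240, -0.2120, -2.2520)
q' = (0.0160, -0.0359, -0.0399, 0.9984)
v' = (-0.2000, 1.0680, 0.6960)
ω' = (-0.9597, 0.8072, -0.3000)

linear accel F/m = (1.2500, -0.4000, 1.2000)
new position p' = (-0.1240, -0.2120, -2.2520)
v' = v + a·dt = (-0.2000, 1.0680, 0.6960)
precession coupling ω×(Iω) = (0.0144, 0.0360, 0.0450)
α = I⁻¹(τ − ω×Iω) = (0.5040, -1.1600, 1.2500)
new body rate ω' = (-0.9597, 0.8072, -0.3000)
Hamilton product q⊗(0,ω) = (0.4000000, -0.9000000, -1.0000000, 0.0000000)
updated quaternion q' = (0.0160, -0.0359, -0.0399, 0.9984)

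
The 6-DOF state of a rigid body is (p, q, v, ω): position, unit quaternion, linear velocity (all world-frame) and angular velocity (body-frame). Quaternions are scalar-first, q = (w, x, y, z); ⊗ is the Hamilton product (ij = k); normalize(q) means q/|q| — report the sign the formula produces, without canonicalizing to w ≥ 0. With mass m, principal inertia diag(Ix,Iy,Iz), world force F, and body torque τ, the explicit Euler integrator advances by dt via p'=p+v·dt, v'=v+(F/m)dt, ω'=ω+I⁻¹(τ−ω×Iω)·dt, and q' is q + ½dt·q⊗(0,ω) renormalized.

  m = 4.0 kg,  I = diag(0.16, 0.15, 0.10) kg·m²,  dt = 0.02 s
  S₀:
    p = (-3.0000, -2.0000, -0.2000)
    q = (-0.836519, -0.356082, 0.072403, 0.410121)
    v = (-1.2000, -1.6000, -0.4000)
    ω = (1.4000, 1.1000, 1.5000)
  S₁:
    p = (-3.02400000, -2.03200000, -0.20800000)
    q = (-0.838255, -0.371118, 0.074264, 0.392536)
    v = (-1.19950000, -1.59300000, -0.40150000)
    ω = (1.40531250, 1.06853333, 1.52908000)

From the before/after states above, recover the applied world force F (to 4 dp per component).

velocity change Δv = (0.00050000, 0.00700000, -0.00150000)
m·(v₁−v₀)/dt = (0.1000, 1.4000, -0.3000)

F = (0.1000, 1.4000, -0.3000)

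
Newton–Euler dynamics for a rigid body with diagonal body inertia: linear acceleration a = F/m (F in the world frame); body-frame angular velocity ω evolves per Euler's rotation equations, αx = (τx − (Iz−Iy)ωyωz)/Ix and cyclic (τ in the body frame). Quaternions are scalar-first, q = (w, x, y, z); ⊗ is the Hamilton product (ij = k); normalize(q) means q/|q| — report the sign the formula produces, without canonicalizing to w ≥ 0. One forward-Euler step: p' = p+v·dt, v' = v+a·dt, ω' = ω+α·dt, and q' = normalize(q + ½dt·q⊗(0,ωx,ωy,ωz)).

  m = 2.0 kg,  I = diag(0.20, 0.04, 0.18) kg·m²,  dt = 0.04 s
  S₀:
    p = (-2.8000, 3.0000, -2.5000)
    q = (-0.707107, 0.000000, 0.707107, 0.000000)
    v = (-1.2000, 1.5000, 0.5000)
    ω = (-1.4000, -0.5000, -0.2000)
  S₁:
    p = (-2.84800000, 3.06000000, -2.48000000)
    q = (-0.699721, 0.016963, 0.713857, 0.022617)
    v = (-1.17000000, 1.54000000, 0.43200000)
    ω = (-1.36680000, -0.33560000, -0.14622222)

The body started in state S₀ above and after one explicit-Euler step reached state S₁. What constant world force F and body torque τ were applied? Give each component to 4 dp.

F = (1.5000, 2.0000, -3.4000)
τ = (0.1800, 0.1700, 0.1300)

Δv = v₁−v₀ = (0.03000000, 0.04000000, -0.06800000)
applied force F = (1.5000, 2.0000, -3.4000)
Δω = ω₁−ω₀ = (0.03320000, 0.16440000, 0.05377778)
ω₀×(Iω₀) = (0.0140, 0.0056, -0.1120)
τ = I·(Δω/dt) + ω₀×(Iω₀) = (0.1800, 0.1700, 0.1300)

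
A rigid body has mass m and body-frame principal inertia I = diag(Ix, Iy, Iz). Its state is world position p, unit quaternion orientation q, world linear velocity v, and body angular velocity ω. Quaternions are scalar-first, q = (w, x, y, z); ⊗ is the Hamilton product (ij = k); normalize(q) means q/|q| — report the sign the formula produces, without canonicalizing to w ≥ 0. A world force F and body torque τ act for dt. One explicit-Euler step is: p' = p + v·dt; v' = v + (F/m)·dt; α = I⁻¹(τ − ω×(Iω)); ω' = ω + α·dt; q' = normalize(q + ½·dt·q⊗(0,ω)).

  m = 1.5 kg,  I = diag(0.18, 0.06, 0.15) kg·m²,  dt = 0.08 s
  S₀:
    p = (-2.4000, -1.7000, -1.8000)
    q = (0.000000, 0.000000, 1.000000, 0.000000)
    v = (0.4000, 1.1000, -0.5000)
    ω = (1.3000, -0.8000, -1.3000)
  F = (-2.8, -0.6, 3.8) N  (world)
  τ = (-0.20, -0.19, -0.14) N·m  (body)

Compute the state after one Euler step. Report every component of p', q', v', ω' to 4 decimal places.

new position p' = (-2.3680, -1.6120, -1.8400)
v' = v + a·dt = (0.2507, 1.0680, -0.2973)
gyro term ω×Iω = (0.0936, -0.0507, 0.1248)
angular accel α = (-1.6311, -2.3217, -1.7653)
ω' = ω + α·dt = (1.1695, -0.9857, -1.4412)
q⊗(0,ω) = (0.8000000, -1.3000000, 0.0000000, -1.3000000)
updated quaternion q' = (0.0319, -0.0518, 0.9968, -0.0518)

p' = (-2.3680, -1.6120, -1.8400)
q' = (0.0319, -0.0518, 0.9968, -0.0518)
v' = (0.2507, 1.0680, -0.2973)
ω' = (1.1695, -0.9857, -1.4412)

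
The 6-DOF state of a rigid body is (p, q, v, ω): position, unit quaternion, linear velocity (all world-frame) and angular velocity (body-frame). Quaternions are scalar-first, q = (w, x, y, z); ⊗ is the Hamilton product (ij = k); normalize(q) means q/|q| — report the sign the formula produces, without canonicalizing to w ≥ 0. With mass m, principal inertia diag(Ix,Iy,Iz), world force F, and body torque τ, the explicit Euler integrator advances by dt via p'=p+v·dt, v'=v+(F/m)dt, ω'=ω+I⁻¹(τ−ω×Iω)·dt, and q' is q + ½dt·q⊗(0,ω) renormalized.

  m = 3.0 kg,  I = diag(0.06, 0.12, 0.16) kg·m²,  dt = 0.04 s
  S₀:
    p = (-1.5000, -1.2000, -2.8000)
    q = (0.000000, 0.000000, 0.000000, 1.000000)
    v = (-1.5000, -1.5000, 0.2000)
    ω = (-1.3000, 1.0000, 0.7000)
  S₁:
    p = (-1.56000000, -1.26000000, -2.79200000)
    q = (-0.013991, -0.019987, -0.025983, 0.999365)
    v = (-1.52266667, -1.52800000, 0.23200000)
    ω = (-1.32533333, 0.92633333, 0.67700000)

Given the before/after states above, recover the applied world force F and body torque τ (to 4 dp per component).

F = (-1.7000, -2.1000, 2.4000)
τ = (-0.0100, -0.1300, -0.1700)

rate change Δω = (-0.02533333, -0.07366667, -0.02300000)
precession coupling = (0.0280, 0.0910, -0.0780)
I·α + gyro = (-0.0100, -0.1300, -0.1700)
v₁ − v₀ = (-0.02266667, -0.02800000, 0.03200000)
m·(v₁−v₀)/dt = (-1.7000, -2.1000, 2.4000)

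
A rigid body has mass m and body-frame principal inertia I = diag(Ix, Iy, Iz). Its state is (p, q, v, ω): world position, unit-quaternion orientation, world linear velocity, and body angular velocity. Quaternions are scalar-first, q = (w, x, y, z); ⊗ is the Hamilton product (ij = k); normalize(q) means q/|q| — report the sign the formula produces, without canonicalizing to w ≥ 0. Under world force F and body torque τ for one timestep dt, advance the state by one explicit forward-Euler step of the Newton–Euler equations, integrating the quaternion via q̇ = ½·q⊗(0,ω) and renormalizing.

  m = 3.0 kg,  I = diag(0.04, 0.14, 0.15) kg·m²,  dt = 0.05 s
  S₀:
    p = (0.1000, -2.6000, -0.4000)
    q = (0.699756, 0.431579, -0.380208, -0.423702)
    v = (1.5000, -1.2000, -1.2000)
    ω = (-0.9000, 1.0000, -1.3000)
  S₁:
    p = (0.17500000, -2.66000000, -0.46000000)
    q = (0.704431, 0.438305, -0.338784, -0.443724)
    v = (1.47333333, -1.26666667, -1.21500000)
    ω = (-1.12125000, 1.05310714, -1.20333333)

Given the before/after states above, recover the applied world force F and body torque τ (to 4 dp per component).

F = (-1.6000, -4.0000, -0.9000)
τ = (-0.1900, 0.0200, 0.2000)

rate change Δω = (-0.22125000, 0.05310714, 0.09666667)
gyro term ω₀×Iω₀ = (-0.0130, -0.1287, -0.0900)
I·α + gyro = (-0.1900, 0.0200, 0.2000)
Δv = v₁−v₀ = (-0.02666667, -0.06666667, -0.01500000)
m·(v₁−v₀)/dt = (-1.6000, -4.0000, -0.9000)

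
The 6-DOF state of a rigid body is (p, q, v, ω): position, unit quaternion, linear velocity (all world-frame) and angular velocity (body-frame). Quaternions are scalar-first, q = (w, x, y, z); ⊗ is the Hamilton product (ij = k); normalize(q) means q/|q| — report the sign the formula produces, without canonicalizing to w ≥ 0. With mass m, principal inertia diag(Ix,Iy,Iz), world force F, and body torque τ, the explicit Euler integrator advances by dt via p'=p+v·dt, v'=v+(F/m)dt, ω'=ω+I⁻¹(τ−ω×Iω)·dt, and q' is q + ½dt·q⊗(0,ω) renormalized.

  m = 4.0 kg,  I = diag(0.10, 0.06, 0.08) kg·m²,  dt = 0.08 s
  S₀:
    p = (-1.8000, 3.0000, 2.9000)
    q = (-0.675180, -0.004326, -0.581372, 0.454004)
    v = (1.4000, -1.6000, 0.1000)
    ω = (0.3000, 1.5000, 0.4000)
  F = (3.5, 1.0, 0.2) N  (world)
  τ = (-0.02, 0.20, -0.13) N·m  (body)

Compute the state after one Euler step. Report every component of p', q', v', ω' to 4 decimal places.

a = (0.8750, 0.2500, 0.0500)
p + v·dt = (-1.6880, 2.8720, 2.9080)
v' = v + a·dt = (1.4700, -1.5800, 0.1040)
gyro term ω×Iω = (0.0120, 0.0024, -0.0180)
angular accel α = (-0.3200, 3.2933, -1.4000)
ω + α·dt = (0.2744, 1.7635, 0.2880)
Hamilton product q⊗(0,ω) = (0.6917542, -1.1161088, -0.8748384, -0.1021494)
q + ½dt·q⊗(0,ω), renormalized = (-0.6462, -0.0489, -0.6151, 0.4490)

p' = (-1.6880, 2.8720, 2.9080)
q' = (-0.6462, -0.0489, -0.6151, 0.4490)
v' = (1.4700, -1.5800, 0.1040)
ω' = (0.2744, 1.7635, 0.2880)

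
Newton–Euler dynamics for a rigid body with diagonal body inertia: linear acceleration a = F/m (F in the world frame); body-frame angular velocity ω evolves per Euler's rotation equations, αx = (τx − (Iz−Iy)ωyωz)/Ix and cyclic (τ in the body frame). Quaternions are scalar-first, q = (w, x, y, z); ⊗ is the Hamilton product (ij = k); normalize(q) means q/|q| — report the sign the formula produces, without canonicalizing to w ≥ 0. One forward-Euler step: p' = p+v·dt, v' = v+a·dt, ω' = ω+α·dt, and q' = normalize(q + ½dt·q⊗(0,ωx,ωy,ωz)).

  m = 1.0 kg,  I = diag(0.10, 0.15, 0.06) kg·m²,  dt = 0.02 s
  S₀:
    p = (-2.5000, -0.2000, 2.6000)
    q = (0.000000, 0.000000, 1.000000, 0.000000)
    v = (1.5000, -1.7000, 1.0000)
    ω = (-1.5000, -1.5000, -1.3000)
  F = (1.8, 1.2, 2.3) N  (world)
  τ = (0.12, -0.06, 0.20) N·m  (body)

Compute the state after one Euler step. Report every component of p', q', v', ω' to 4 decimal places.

p' = (-2.4700, -0.2340, 2.6200)
q' = (0.0150, -0.0130, 0.9997, 0.0150)
v' = (1.5360, -1.6760, 1.0460)
ω' = (-1.4409, -1.5184, -1.2708)

angular accel α = (2.9550, -0.9200, 1.4583)
ω + α·dt = (-1.4409, -1.5184, -1.2708)
2q̇ = q⊗(0,ω) = (1.5000000, -1.3000000, 0.0000000, 1.5000000)
q' = normalize(q + ½dt·q⊗(0,ω)) = (0.0150, -0.0130, 0.9997, 0.0150)
linear accel F/m = (1.8000, 1.2000, 2.3000)
p' = p + v·dt = (-2.4700, -0.2340, 2.6200)
new velocity v' = (1.5360, -1.6760, 1.0460)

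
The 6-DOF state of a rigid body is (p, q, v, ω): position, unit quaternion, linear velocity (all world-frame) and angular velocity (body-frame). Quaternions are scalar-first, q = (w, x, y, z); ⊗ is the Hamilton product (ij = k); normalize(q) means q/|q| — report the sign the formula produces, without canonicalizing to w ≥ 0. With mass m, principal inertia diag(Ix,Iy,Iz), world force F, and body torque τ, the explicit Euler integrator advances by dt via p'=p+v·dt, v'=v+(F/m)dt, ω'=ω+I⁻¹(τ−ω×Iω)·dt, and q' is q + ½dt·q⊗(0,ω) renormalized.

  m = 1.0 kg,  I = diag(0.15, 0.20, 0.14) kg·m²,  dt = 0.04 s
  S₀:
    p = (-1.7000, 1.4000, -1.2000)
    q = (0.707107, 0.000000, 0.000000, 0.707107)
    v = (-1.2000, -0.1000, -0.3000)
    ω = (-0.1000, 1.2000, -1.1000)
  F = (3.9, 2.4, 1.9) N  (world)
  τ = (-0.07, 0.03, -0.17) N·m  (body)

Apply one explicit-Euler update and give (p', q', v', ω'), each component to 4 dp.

linear accel F/m = (3.9000, 2.4000, 1.9000)
p + v·dt = (-1.7480, 1.3960, -1.2120)
v + (F/m)dt = (-1.0440, -0.0040, -0.2240)
ω×(Iω) gyroscopic = (0.0792, 0.0011, -0.0060)
(τ − ω×Iω)/I = (-0.9947, 0.1445, -1.1714)
new body rate ω' = (-0.1398, 1.2058, -1.1469)
q⊗(0,ω) = (0.7778177, -0.9192391, 0.7778177, -0.7778177)
updated quaternion q' = (0.7223, -0.0184, 0.0155, 0.6912)

p' = (-1.7480, 1.3960, -1.2120)
q' = (0.7223, -0.0184, 0.0155, 0.6912)
v' = (-1.0440, -0.0040, -0.2240)
ω' = (-0.1398, 1.2058, -1.1469)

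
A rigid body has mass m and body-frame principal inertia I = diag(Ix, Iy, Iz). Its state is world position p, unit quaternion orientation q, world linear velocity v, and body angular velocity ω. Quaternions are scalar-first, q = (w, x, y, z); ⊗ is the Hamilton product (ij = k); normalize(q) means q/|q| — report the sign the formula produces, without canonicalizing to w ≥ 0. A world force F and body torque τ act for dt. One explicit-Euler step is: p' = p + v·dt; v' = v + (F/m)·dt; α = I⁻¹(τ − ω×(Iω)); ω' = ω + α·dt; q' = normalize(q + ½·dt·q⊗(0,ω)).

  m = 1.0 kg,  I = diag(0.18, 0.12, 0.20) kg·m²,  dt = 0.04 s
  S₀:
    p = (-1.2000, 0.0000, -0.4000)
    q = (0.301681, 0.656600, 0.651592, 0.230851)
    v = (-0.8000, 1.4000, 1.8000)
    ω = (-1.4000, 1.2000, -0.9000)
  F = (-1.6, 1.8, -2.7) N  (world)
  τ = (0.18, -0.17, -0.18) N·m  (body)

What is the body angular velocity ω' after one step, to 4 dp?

ω×(Iω) gyroscopic = (-0.0864, -0.0252, 0.1008)
angular accel α = (1.4800, -1.2067, -1.4040)
ω' = ω + α·dt = (-1.3408, 1.1517, -0.9562)

ω' = (-1.3408, 1.1517, -0.9562)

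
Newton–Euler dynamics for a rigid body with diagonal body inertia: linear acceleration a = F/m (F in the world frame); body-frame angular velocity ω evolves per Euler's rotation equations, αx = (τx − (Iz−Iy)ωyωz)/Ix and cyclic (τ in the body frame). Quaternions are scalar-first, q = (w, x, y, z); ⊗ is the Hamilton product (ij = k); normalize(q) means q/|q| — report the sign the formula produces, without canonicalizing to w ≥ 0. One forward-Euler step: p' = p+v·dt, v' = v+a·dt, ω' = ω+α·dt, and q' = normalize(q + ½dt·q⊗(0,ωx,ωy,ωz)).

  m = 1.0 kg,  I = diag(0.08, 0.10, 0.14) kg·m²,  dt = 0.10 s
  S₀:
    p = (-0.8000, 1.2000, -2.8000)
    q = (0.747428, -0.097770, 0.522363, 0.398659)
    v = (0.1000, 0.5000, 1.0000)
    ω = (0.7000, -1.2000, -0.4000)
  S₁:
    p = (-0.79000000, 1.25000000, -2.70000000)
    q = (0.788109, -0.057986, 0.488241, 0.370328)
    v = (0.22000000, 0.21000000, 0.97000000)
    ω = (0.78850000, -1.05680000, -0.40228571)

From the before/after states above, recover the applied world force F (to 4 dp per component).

v₁ − v₀ = (0.12000000, -0.29000000, -0.03000000)
applied force F = (1.2000, -2.9000, -0.3000)

F = (1.2000, -2.9000, -0.3000)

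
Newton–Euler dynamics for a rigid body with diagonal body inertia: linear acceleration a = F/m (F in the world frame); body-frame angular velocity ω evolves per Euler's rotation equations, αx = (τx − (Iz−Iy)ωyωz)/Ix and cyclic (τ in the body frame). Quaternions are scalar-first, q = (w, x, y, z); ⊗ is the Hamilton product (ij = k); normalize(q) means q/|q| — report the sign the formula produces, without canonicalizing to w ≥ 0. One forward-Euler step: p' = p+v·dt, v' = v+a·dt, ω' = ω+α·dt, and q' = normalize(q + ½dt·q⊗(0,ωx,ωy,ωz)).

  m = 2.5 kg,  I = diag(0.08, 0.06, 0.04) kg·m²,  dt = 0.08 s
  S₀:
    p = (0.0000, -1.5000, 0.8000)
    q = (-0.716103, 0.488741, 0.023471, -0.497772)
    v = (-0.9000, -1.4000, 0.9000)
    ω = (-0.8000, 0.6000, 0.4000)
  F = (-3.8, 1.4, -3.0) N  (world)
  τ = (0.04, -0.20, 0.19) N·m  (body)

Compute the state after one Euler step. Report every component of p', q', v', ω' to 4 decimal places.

p + v·dt = (-0.0720, -1.6120, 0.8720)
v' = v + a·dt = (-1.0216, -1.3552, 0.8040)
gyro term ω×Iω = (-0.0048, -0.0128, 0.0096)
α = I⁻¹(τ − ω×Iω) = (0.5600, -3.1200, 4.5100)
ω' = ω + α·dt = (-0.7552, 0.3504, 0.7608)
Hamilton product q⊗(0,ω) = (0.5760190, 0.8809340, -0.2269406, 0.0255802)
q' = normalize(q + ½dt·q⊗(0,ω)) = (-0.6924, 0.5235, 0.0144, -0.4963)

p' = (-0.0720, -1.6120, 0.8720)
q' = (-0.6924, 0.5235, 0.0144, -0.4963)
v' = (-1.0216, -1.3552, 0.8040)
ω' = (-0.7552, 0.3504, 0.7608)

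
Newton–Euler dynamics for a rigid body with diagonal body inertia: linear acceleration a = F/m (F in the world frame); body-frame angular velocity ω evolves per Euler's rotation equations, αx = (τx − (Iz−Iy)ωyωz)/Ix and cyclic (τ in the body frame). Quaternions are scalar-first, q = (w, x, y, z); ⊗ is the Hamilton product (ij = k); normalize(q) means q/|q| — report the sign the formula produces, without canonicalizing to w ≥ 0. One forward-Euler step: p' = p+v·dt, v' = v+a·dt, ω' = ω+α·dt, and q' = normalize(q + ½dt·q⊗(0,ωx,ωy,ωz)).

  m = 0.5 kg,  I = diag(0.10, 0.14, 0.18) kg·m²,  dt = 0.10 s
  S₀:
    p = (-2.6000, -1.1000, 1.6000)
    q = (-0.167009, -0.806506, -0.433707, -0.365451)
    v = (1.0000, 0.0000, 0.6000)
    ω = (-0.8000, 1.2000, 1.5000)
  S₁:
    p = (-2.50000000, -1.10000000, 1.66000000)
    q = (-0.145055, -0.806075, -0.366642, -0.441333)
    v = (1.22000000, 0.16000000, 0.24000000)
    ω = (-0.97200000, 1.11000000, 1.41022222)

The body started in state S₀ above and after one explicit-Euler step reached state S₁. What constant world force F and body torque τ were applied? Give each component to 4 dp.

F = (1.1000, 0.8000, -1.8000)
τ = (-0.1000, -0.0300, -0.2000)

ω₁ − ω₀ = (-0.17200000, -0.09000000, -0.08977778)
I·α + gyro = (-0.1000, -0.0300, -0.2000)
v₁ − v₀ = (0.22000000, 0.16000000, -0.36000000)
F = m·Δv/dt = (1.1000, 0.8000, -1.8000)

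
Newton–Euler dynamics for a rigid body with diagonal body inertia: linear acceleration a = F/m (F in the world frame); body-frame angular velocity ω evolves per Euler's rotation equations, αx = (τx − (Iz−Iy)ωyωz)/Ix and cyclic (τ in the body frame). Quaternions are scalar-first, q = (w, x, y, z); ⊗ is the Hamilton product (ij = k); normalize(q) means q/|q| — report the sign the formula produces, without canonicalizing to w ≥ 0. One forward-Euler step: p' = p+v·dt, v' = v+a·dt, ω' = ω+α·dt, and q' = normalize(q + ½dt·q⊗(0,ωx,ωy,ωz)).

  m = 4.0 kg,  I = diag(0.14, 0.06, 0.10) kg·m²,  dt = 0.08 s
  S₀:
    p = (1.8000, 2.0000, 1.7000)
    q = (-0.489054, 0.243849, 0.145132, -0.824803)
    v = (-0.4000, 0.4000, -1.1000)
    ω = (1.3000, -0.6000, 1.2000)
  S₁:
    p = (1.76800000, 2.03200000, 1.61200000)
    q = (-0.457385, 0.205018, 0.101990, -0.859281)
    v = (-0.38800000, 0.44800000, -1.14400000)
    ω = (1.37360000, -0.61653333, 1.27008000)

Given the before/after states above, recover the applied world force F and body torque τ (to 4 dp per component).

F = (0.6000, 2.4000, -2.2000)
τ = (0.1000, 0.0500, 0.1500)

Δv = v₁−v₀ = (0.01200000, 0.04800000, -0.04400000)
m·(v₁−v₀)/dt = (0.6000, 2.4000, -2.2000)
rate change Δω = (0.07360000, -0.01653333, 0.07008000)
applied torque τ = (0.1000, 0.0500, 0.1500)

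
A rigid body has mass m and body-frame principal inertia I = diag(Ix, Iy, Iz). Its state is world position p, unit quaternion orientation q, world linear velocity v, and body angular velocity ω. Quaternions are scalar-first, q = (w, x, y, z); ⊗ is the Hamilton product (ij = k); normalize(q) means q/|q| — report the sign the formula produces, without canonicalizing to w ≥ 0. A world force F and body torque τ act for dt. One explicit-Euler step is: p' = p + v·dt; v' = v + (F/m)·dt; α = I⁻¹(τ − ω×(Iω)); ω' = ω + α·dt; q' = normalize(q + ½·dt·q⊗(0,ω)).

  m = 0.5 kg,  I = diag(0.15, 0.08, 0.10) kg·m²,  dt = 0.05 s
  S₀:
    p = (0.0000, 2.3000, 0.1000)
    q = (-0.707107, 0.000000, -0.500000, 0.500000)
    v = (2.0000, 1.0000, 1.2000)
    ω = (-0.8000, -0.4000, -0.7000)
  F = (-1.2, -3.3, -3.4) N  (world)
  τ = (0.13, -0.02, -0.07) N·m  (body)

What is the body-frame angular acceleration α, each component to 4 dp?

ω×(Iω) gyroscopic = (0.0056, 0.0280, -0.0224)
α = I⁻¹(τ − ω×Iω) = (0.8293, -0.6000, -0.4760)

α = (0.8293, -0.6000, -0.4760)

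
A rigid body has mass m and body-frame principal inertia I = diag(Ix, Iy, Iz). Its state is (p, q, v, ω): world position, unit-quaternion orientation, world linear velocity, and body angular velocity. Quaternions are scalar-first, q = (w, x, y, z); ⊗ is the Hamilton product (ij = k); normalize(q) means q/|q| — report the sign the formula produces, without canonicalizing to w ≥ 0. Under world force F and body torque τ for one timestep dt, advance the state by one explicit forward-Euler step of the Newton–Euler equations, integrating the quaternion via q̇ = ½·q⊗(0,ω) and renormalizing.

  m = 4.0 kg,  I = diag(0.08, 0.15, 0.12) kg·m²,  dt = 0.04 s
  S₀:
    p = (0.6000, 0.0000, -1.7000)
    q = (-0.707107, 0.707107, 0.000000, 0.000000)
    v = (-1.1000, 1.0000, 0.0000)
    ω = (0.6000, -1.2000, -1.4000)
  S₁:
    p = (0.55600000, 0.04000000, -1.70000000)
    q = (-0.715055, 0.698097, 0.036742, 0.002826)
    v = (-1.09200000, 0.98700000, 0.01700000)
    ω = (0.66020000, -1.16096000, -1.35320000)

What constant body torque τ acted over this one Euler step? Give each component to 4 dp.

ω₁ − ω₀ = (0.06020000, 0.03904000, 0.04680000)
I·α + gyro = (0.0700, 0.1800, 0.0900)

τ = (0.0700, 0.1800, 0.0900)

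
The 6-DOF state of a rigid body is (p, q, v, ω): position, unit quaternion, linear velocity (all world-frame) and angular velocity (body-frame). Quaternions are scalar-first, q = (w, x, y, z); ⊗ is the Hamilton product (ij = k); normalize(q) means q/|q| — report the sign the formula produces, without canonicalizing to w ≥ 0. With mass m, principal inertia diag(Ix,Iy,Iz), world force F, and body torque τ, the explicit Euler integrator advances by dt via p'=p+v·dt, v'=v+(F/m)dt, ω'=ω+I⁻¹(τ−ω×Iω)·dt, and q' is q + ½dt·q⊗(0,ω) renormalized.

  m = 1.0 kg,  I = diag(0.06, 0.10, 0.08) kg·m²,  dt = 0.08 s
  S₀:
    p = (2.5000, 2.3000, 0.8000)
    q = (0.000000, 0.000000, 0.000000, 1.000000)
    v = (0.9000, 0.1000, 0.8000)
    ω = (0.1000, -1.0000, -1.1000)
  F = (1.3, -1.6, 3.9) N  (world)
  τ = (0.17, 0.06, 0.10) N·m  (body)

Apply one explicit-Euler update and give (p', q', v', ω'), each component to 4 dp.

p' = (2.5720, 2.3080, 0.8640)
q' = (0.0439, 0.0399, 0.0040, 0.9982)
v' = (1.0040, -0.0280, 1.1120)
ω' = (0.3560, -0.9538, -0.9960)

gyro term ω×Iω = (-0.0220, 0.0022, -0.0040)
(τ − ω×Iω)/I = (3.2000, 0.5780, 1.3000)
ω + α·dt = (0.3560, -0.9538, -0.9960)
2q̇ = q⊗(0,ω) = (1.1000000, 1.0000000, 0.1000000, 0.0000000)
updated quaternion q' = (0.0439, 0.0399, 0.0040, 0.9982)
linear accel F/m = (1.3000, -1.6000, 3.9000)
p' = p + v·dt = (2.5720, 2.3080, 0.8640)
v + (F/m)dt = (1.0040, -0.0280, 1.1120)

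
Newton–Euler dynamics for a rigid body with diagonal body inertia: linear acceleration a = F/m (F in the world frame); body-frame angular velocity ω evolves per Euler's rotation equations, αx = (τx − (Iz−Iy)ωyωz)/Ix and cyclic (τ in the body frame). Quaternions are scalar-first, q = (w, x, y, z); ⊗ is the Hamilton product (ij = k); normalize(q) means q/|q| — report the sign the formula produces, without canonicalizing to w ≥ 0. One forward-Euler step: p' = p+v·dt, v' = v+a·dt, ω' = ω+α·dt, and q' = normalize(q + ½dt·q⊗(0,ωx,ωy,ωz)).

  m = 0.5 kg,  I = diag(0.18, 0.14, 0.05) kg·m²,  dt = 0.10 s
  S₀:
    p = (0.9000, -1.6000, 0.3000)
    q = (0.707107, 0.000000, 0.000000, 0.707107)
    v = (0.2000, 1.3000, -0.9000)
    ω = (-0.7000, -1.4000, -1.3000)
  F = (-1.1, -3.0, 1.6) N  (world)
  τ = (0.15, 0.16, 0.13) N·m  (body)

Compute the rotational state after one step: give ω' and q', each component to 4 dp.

ω' = (-0.5257, -1.3702, -0.9616)
q' = (0.7492, 0.0246, -0.0739, 0.6577)

precession coupling ω×(Iω) = (-0.1638, 0.1183, -0.0392)
(τ − ω×Iω)/I = (1.7433, 0.2979, 3.3840)
ω + α·dt = (-0.5257, -1.3702, -0.9616)
2q̇ = q⊗(0,ω) = (0.9192391, 0.4949749, -1.4849247, -0.9192391)
q' = normalize(q + ½dt·q⊗(0,ω)) = (0.7492, 0.0246, -0.0739, 0.6577)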